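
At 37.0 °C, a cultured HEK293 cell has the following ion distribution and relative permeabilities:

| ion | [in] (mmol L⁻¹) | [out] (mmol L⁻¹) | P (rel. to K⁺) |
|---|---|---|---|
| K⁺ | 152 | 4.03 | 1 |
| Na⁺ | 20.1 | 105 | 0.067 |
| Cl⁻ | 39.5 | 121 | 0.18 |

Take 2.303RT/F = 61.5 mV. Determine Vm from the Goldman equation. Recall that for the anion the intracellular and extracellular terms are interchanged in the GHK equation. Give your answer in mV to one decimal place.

Vm = 61.5 · log₁₀[(Σ P·[cation]ₒ + Σ P·[anion]ᵢ) / (Σ P·[cation]ᵢ + Σ P·[anion]ₒ)]
Numerator = 1×4.03 + 0.067×105 + 0.18×39.5 = 18.18
Denominator = 1×152 + 0.067×20.1 + 0.18×121 = 175.1
Vm = 61.5 · log₁₀(0.10378) = 61.5 × (-0.9839) = -60.51 mV

-60.5 mV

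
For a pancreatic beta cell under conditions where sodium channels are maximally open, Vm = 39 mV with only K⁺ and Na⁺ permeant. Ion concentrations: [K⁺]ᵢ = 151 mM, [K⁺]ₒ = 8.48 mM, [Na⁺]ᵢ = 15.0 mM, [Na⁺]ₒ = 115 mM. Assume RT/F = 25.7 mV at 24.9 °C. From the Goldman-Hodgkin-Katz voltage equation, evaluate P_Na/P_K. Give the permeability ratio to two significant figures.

Let α = P_Na/P_K. GHK: Vm = 25.7·ln[(Kₒ + α·Naₒ)/(Kᵢ + α·Naᵢ)].
e^(Vm/25.7) = e^(39.0/25.7) = 4.5609
So 4.5609·(Kᵢ + α·Naᵢ) = Kₒ + α·Naₒ → α = (4.5609·151.0 − 8.48) / (115.0 − 4.5609·15.0)
α = (688.7 − 8.48) / (115.0 − 68.41) = 680.2/46.59 = 14.6

15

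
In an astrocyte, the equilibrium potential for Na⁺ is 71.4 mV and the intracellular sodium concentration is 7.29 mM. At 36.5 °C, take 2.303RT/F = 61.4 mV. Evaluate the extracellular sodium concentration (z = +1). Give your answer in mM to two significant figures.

110 mM

Nernst: E = (61.4/1) · log₁₀([out]/[in]), so log₁₀([out]/[in]) = 71.4 × 1 / 61.4 = 1.1629.
[out]/[in] = 10^(1.1629) = 14.55.
[out] = 14.55 × 7.29 = 106.1 mM.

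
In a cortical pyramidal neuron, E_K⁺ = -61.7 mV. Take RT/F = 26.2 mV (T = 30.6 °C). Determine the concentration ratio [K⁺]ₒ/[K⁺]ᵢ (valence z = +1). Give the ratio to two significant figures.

ln([out]/[in]) = E·z/(26.2) = -61.7 × 1 / 26.2 = -2.3550
[out]/[in] = e^(-2.3550) = 0.0949

0.095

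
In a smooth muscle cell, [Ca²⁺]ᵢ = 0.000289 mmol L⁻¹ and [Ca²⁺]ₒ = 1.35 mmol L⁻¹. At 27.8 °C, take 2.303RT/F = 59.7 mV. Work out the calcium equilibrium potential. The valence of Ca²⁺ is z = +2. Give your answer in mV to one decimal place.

109.5 mV

E = (59.7/z) · log₁₀([Ca²⁺]_out/[Ca²⁺]_in) with z = +2.
= (59.7/2) · log₁₀(1.35/0.000289) = 29.85 · log₁₀(4671)
= 29.85 · (3.6694) = 109.53 mV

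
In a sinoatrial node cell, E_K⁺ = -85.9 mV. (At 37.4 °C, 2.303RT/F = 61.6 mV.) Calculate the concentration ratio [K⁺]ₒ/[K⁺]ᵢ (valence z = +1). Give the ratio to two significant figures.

log₁₀([out]/[in]) = E·z/(61.6) = -85.9 × 1 / 61.6 = -1.3945
[out]/[in] = 10^(-1.3945) = 0.04032

0.040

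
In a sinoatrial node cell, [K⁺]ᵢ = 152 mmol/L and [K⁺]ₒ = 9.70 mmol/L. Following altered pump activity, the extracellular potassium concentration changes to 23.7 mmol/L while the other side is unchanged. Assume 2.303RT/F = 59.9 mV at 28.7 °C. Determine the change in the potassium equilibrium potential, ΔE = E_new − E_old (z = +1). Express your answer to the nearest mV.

E_old = (59.9/1)·log₁₀(9.70/152) = -71.58 mV
E_new = (59.9/1)·log₁₀(23.7/152) = -48.35 mV
ΔE = -48.35 − (-71.58) = 23.24 mV

23 mV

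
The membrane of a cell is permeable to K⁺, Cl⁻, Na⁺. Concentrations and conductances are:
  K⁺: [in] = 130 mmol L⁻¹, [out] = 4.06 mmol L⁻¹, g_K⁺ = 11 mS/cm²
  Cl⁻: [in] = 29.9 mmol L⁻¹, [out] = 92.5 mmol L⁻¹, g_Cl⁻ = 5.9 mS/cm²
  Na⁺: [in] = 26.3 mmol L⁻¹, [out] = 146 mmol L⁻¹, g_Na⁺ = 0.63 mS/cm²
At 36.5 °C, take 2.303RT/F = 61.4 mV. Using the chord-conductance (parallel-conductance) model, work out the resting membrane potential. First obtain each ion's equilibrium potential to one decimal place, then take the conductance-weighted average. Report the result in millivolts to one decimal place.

E_K⁺ = (61.4/1)·log₁₀(4.06/130) = -92.4 mV
E_Cl⁻ = (61.4/-1)·log₁₀(92.5/29.9) = -30.1 mV
E_Na⁺ = (61.4/1)·log₁₀(146/26.3) = 45.7 mV
Vm = (Σ gᵢEᵢ)/(Σ gᵢ) = (11·-92.4 + 5.9·-30.1 + 0.63·45.7) / (11 + 5.9 + 0.63)
= -1165.20 / 17.53 = -66.47 mV

-66.5 mV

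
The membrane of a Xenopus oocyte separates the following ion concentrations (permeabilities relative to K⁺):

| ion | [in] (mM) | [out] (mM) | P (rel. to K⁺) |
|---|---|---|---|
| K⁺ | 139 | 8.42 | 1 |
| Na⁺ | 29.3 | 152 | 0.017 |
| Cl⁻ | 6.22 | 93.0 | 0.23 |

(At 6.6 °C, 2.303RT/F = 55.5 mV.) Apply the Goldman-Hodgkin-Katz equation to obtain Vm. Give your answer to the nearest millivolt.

Vm = 55.5 · log₁₀[(Σ P·[cation]ₒ + Σ P·[anion]ᵢ) / (Σ P·[cation]ᵢ + Σ P·[anion]ₒ)]
Numerator = 1×8.42 + 0.017×152 + 0.23×6.22 = 12.43
Denominator = 1×139 + 0.017×29.3 + 0.23×93.0 = 160.9
Vm = 55.5 · log₁₀(0.077287) = 55.5 × (-1.1119) = -61.71 mV

-62 mV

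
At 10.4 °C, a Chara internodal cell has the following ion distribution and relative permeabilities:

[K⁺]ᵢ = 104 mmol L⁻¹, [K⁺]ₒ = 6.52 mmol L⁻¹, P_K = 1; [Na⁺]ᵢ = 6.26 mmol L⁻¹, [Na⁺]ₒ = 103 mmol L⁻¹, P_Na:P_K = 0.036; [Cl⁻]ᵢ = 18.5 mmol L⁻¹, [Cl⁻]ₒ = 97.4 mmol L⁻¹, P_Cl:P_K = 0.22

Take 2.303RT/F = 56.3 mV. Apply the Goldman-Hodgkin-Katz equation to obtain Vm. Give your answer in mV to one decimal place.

Vm = 56.3 · log₁₀[(Σ P·[cation]ₒ + Σ P·[anion]ᵢ) / (Σ P·[cation]ᵢ + Σ P·[anion]ₒ)]
Numerator = 1×6.52 + 0.036×103 + 0.22×18.5 = 14.3
Denominator = 1×104 + 0.036×6.26 + 0.22×97.4 = 125.7
Vm = 56.3 · log₁₀(0.11379) = 56.3 × (-0.9439) = -53.14 mV

-53.1 mV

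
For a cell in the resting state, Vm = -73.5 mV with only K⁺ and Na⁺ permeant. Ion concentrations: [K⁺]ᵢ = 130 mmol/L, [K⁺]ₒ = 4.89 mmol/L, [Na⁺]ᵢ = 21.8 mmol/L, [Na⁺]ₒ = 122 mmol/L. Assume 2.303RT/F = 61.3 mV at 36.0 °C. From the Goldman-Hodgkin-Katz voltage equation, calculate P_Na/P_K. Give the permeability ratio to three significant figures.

0.0276

Let α = P_Na/P_K. GHK: Vm = 61.3·log₁₀[(Kₒ + α·Naₒ)/(Kᵢ + α·Naᵢ)].
10^(Vm/61.3) = 10^(-73.5/61.3) = 0.063238
So 0.063238·(Kᵢ + α·Naᵢ) = Kₒ + α·Naₒ → α = (0.063238·130.0 − 4.89) / (122.0 − 0.063238·21.8)
α = (8.221 − 4.89) / (122.0 − 1.379) = 3.331/120.6 = 0.02761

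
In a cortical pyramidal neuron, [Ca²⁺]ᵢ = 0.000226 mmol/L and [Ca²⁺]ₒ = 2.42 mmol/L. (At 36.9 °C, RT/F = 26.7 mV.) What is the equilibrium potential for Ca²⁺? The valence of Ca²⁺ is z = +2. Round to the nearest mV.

124 mV

E = (26.7/z) · ln([Ca²⁺]_out/[Ca²⁺]_in) with z = +2.
= (26.7/2) · ln(2.42/0.000226) = 13.35 · ln(1.071e+04)
= 13.35 · (9.2787) = 123.87 mV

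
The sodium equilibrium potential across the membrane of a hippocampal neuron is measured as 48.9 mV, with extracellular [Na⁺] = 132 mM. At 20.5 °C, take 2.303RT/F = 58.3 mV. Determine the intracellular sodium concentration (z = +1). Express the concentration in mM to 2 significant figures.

19 mM

Nernst: E = (58.3/1) · log₁₀([out]/[in]), so log₁₀([out]/[in]) = 48.9 × 1 / 58.3 = 0.8388.
[out]/[in] = 10^(0.8388) = 6.899.
[in] = 132 / 6.899 = 19.13 mM.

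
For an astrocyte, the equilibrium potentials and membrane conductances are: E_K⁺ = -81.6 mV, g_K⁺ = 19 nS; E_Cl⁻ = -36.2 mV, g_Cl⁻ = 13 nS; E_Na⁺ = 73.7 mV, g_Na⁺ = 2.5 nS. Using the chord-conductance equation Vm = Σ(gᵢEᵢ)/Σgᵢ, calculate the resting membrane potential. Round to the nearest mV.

Σ gᵢEᵢ = 19·(-81.6) + 13·(-36.2) + 2.5·(73.7) = -1836.75
Σ gᵢ = 19 + 13 + 2.5 = 34.5
Vm = -1836.75 / 34.5 = -53.24 mV

-53 mV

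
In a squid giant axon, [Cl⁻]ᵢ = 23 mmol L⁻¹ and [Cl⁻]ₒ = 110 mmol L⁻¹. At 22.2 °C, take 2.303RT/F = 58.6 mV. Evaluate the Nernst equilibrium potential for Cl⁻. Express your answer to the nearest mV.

E = (58.6/z) · log₁₀([Cl⁻]_out/[Cl⁻]_in) with z = -1.
For an anion, dividing by z = -1 reverses the sign.
= (58.6/-1) · log₁₀(110/23) = -58.60 · log₁₀(4.783)
= -58.60 · (0.6797) = -39.83 mV

-40 mV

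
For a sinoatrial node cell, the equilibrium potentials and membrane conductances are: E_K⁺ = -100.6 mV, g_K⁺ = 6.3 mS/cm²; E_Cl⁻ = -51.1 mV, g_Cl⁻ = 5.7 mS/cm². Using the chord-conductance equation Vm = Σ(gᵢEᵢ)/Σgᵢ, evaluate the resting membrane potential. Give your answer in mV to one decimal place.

-77.1 mV

Σ gᵢEᵢ = 6.3·(-100.6) + 5.7·(-51.1) = -925.05
Σ gᵢ = 6.3 + 5.7 = 12
Vm = -925.05 / 12 = -77.09 mV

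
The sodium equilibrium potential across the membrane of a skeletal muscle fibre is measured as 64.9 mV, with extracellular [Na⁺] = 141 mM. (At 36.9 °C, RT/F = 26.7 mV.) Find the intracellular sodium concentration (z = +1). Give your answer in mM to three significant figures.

Nernst: E = (26.7/1) · ln([out]/[in]), so ln([out]/[in]) = 64.9 × 1 / 26.7 = 2.4307.
[out]/[in] = e^(2.4307) = 11.37.
[in] = 141 / 11.37 = 12.4 mM.

12.4 mM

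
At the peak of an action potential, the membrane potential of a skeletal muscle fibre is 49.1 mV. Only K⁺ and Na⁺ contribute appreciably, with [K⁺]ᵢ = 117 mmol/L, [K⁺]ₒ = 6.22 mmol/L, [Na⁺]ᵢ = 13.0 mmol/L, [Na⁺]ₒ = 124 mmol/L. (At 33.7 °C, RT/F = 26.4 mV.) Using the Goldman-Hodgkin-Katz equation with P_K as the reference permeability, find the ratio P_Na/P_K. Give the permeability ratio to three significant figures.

18.4

Let α = P_Na/P_K. GHK: Vm = 26.4·ln[(Kₒ + α·Naₒ)/(Kᵢ + α·Naᵢ)].
e^(Vm/26.4) = e^(49.1/26.4) = 6.4228
So 6.4228·(Kᵢ + α·Naᵢ) = Kₒ + α·Naₒ → α = (6.4228·117.0 − 6.22) / (124.0 − 6.4228·13.0)
α = (751.5 − 6.22) / (124.0 − 83.5) = 745.2/40.5 = 18.4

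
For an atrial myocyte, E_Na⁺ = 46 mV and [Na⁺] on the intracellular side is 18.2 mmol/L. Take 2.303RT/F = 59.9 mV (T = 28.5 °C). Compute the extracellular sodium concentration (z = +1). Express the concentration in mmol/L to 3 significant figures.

Nernst: E = (59.9/1) · log₁₀([out]/[in]), so log₁₀([out]/[in]) = 46.0 × 1 / 59.9 = 0.7679.
[out]/[in] = 10^(0.7679) = 5.861.
[out] = 5.861 × 18.2 = 106.7 mmol/L.

107 mmol/L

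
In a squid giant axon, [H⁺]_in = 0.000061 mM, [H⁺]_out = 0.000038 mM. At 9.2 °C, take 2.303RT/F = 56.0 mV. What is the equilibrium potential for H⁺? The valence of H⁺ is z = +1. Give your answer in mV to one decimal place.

E = (56.0/z) · log₁₀([H⁺]_out/[H⁺]_in) with z = +1.
= (56.0/1) · log₁₀(0.000038/0.000061) = 56.00 · log₁₀(0.623)
= 56.00 · (-0.2055) = -11.51 mV

-11.5 mV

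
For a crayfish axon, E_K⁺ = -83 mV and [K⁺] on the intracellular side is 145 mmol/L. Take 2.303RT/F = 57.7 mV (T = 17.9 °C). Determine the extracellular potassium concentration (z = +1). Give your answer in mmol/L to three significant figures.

Nernst: E = (57.7/1) · log₁₀([out]/[in]), so log₁₀([out]/[in]) = -83.0 × 1 / 57.7 = -1.4385.
[out]/[in] = 10^(-1.4385) = 0.03644.
[out] = 0.03644 × 145 = 5.283 mmol/L.

5.28 mmol/L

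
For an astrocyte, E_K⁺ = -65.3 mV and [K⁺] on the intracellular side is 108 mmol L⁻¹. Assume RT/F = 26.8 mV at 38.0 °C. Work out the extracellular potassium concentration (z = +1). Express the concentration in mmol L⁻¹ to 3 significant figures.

Nernst: E = (26.8/1) · ln([out]/[in]), so ln([out]/[in]) = -65.3 × 1 / 26.8 = -2.4366.
[out]/[in] = e^(-2.4366) = 0.08746.
[out] = 0.08746 × 108 = 9.446 mmol L⁻¹.

9.45 mmol L⁻¹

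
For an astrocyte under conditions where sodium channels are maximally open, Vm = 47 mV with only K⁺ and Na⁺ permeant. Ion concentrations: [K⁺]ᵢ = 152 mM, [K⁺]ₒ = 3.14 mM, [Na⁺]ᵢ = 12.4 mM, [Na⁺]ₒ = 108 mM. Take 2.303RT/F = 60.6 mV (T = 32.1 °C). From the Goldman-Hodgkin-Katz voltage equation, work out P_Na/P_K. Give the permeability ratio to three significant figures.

26.5

Let α = P_Na/P_K. GHK: Vm = 60.6·log₁₀[(Kₒ + α·Naₒ)/(Kᵢ + α·Naᵢ)].
10^(Vm/60.6) = 10^(47.0/60.6) = 5.9645
So 5.9645·(Kᵢ + α·Naᵢ) = Kₒ + α·Naₒ → α = (5.9645·152.0 − 3.14) / (108.0 − 5.9645·12.4)
α = (906.6 − 3.14) / (108.0 − 73.96) = 903.5/34.04 = 26.54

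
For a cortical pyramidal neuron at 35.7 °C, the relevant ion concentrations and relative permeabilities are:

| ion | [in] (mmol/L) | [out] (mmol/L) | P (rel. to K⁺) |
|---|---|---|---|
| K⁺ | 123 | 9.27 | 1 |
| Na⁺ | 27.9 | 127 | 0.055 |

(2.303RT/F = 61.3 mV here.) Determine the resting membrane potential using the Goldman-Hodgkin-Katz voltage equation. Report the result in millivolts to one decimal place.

Vm = 61.3 · log₁₀[(Σ P·[cation]ₒ + Σ P·[anion]ᵢ) / (Σ P·[cation]ᵢ + Σ P·[anion]ₒ)]
Numerator = 1×9.27 + 0.055×127 = 16.25
Denominator = 1×123 + 0.055×27.9 = 124.5
Vm = 61.3 · log₁₀(0.13053) = 61.3 × (-0.8843) = -54.21 mV

-54.2 mV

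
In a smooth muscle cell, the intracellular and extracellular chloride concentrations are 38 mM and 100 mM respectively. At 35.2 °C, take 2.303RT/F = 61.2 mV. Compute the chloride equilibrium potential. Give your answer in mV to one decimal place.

E = (61.2/z) · log₁₀([Cl⁻]_out/[Cl⁻]_in) with z = -1.
For an anion, dividing by z = -1 reverses the sign.
= (61.2/-1) · log₁₀(100/38) = -61.20 · log₁₀(2.632)
= -61.20 · (0.4202) = -25.72 mV

-25.7 mV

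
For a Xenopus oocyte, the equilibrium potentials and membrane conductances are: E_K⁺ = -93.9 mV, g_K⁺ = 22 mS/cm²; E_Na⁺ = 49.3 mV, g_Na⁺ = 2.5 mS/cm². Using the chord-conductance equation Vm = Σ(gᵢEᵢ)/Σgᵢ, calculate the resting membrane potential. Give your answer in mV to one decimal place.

Σ gᵢEᵢ = 22·(-93.9) + 2.5·(49.3) = -1942.55
Σ gᵢ = 22 + 2.5 = 24.5
Vm = -1942.55 / 24.5 = -79.29 mV

-79.3 mV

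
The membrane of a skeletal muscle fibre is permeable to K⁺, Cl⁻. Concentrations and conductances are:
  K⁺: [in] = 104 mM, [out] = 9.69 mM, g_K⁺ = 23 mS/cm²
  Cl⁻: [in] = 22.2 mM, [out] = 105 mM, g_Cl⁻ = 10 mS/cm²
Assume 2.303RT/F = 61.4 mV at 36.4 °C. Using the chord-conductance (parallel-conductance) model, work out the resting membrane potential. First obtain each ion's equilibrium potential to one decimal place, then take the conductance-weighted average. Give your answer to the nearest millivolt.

-57 mV

E_K⁺ = (61.4/1)·log₁₀(9.69/104) = -63.3 mV
E_Cl⁻ = (61.4/-1)·log₁₀(105/22.2) = -41.4 mV
Vm = (Σ gᵢEᵢ)/(Σ gᵢ) = (23·-63.3 + 10·-41.4) / (23 + 10)
= -1869.90 / 33 = -56.66 mV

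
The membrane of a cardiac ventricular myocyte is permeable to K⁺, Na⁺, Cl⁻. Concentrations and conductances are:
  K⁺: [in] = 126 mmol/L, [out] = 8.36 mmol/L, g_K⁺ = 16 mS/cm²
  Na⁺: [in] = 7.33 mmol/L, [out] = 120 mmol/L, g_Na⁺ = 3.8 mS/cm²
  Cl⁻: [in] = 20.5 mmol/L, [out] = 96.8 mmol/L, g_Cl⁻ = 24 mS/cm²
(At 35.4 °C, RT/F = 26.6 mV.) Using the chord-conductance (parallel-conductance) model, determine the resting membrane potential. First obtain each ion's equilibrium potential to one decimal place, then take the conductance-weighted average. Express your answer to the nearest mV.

E_K⁺ = (26.6/1)·ln(8.36/126) = -72.2 mV
E_Na⁺ = (26.6/1)·ln(120/7.33) = 74.4 mV
E_Cl⁻ = (26.6/-1)·ln(96.8/20.5) = -41.3 mV
Vm = (Σ gᵢEᵢ)/(Σ gᵢ) = (16·-72.2 + 3.8·74.4 + 24·-41.3) / (16 + 3.8 + 24)
= -1863.68 / 43.8 = -42.55 mV

-43 mV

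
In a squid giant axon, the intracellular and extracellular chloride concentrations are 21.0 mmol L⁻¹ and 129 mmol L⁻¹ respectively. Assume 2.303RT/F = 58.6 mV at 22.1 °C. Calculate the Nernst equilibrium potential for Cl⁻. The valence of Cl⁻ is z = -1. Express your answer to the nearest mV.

E = (58.6/z) · log₁₀([Cl⁻]_out/[Cl⁻]_in) with z = -1.
For an anion, dividing by z = -1 reverses the sign.
= (58.6/-1) · log₁₀(129/21.0) = -58.60 · log₁₀(6.143)
= -58.60 · (0.7884) = -46.20 mV

-46 mV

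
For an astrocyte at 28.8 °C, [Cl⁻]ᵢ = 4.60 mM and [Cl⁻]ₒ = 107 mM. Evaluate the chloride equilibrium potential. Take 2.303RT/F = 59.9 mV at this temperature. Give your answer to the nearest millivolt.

E = (59.9/z) · log₁₀([Cl⁻]_out/[Cl⁻]_in) with z = -1.
For an anion, dividing by z = -1 reverses the sign.
= (59.9/-1) · log₁₀(107/4.60) = -59.90 · log₁₀(23.26)
= -59.90 · (1.3666) = -81.86 mV

-82 mV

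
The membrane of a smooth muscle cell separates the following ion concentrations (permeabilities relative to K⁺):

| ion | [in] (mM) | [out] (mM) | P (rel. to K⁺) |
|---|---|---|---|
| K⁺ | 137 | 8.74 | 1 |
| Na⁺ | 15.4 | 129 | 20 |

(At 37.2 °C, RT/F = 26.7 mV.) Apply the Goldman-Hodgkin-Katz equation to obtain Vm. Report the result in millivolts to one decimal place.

Vm = 26.7 · ln[(Σ P·[cation]ₒ + Σ P·[anion]ᵢ) / (Σ P·[cation]ᵢ + Σ P·[anion]ₒ)]
Numerator = 1×8.74 + 20×129 = 2589
Denominator = 1×137 + 20×15.4 = 445
Vm = 26.7 · ln(5.8174) = 26.7 × (1.7609) = 47.01 mV

47.0 mV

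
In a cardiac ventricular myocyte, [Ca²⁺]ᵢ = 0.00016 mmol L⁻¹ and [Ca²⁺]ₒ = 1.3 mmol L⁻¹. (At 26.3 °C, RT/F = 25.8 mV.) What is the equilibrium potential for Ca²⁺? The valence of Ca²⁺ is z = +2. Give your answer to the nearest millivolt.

116 mV

E = (25.8/z) · ln([Ca²⁺]_out/[Ca²⁺]_in) with z = +2.
= (25.8/2) · ln(1.3/0.00016) = 12.90 · ln(8125)
= 12.90 · (9.0027) = 116.13 mV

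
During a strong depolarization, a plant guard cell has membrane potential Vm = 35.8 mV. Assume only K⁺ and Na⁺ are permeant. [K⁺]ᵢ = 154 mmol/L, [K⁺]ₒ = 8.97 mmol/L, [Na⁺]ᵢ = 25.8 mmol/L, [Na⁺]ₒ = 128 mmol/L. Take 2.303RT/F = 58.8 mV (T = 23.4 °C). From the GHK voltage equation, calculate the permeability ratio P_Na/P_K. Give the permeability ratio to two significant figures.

27

Let α = P_Na/P_K. GHK: Vm = 58.8·log₁₀[(Kₒ + α·Naₒ)/(Kᵢ + α·Naᵢ)].
10^(Vm/58.8) = 10^(35.8/58.8) = 4.063
So 4.063·(Kᵢ + α·Naᵢ) = Kₒ + α·Naₒ → α = (4.063·154.0 − 8.97) / (128.0 − 4.063·25.8)
α = (625.7 − 8.97) / (128.0 − 104.8) = 616.7/23.18 = 26.61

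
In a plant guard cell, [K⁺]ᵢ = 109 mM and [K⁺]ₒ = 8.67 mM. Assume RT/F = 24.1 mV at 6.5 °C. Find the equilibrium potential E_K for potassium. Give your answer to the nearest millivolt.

E = (24.1/z) · ln([K⁺]_out/[K⁺]_in) with z = +1.
= (24.1/1) · ln(8.67/109) = 24.10 · ln(0.07954)
= 24.10 · (-2.5315) = -61.01 mV

-61 mV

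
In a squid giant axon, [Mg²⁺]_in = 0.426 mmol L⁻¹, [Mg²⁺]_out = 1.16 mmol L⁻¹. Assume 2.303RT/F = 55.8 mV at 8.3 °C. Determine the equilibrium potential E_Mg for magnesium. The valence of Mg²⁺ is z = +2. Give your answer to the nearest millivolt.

12 mV

E = (55.8/z) · log₁₀([Mg²⁺]_out/[Mg²⁺]_in) with z = +2.
= (55.8/2) · log₁₀(1.16/0.426) = 27.90 · log₁₀(2.723)
= 27.90 · (0.4350) = 12.14 mV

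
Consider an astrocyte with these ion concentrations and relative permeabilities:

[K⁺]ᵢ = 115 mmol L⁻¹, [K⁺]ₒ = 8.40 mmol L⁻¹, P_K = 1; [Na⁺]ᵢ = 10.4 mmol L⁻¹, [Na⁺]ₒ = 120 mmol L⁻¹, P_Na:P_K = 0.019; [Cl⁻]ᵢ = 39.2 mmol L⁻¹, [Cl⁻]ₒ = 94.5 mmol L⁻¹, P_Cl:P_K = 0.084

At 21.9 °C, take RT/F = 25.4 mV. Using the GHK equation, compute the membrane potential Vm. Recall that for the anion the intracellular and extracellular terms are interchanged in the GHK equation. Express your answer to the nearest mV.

Vm = 25.4 · ln[(Σ P·[cation]ₒ + Σ P·[anion]ᵢ) / (Σ P·[cation]ᵢ + Σ P·[anion]ₒ)]
Numerator = 1×8.40 + 0.019×120 + 0.084×39.2 = 13.97
Denominator = 1×115 + 0.019×10.4 + 0.084×94.5 = 123.1
Vm = 25.4 · ln(0.11347) = 25.4 × (-2.1762) = -55.27 mV

-55 mV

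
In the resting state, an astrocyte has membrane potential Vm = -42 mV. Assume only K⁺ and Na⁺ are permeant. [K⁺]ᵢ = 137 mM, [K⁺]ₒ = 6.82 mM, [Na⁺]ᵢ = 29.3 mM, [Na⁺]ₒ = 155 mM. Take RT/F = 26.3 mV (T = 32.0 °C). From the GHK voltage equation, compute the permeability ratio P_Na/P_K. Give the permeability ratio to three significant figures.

0.140

Let α = P_Na/P_K. GHK: Vm = 26.3·ln[(Kₒ + α·Naₒ)/(Kᵢ + α·Naᵢ)].
e^(Vm/26.3) = e^(-42.0/26.3) = 0.20251
So 0.20251·(Kᵢ + α·Naᵢ) = Kₒ + α·Naₒ → α = (0.20251·137.0 − 6.82) / (155.0 − 0.20251·29.3)
α = (27.74 − 6.82) / (155.0 − 5.934) = 20.92/149.1 = 0.1404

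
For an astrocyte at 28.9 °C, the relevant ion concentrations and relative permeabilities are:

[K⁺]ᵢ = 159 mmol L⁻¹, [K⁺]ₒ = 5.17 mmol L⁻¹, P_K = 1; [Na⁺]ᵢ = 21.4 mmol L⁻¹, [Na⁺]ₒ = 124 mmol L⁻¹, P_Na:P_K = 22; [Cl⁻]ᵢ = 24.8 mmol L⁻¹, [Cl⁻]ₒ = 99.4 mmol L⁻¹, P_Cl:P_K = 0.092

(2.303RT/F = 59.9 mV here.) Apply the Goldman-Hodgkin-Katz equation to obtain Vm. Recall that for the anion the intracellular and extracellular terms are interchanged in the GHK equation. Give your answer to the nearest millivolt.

Vm = 59.9 · log₁₀[(Σ P·[cation]ₒ + Σ P·[anion]ᵢ) / (Σ P·[cation]ᵢ + Σ P·[anion]ₒ)]
Numerator = 1×5.17 + 22×124 + 0.092×24.8 = 2735
Denominator = 1×159 + 22×21.4 + 0.092×99.4 = 638.9
Vm = 59.9 · log₁₀(4.2812) = 59.9 × (0.6316) = 37.83 mV

38 mV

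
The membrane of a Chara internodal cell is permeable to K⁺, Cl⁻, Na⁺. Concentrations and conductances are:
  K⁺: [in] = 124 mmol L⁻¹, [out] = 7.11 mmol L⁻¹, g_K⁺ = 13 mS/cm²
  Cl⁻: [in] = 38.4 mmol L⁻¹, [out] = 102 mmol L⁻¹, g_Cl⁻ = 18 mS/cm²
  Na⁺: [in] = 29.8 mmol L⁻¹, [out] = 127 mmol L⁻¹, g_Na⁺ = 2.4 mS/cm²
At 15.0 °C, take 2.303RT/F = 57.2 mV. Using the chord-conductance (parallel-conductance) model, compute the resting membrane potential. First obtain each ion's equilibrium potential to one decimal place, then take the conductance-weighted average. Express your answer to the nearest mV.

E_K⁺ = (57.2/1)·log₁₀(7.11/124) = -71.0 mV
E_Cl⁻ = (57.2/-1)·log₁₀(102/38.4) = -24.3 mV
E_Na⁺ = (57.2/1)·log₁₀(127/29.8) = 36.0 mV
Vm = (Σ gᵢEᵢ)/(Σ gᵢ) = (13·-71.0 + 18·-24.3 + 2.4·36.0) / (13 + 18 + 2.4)
= -1274.00 / 33.4 = -38.14 mV

-38 mV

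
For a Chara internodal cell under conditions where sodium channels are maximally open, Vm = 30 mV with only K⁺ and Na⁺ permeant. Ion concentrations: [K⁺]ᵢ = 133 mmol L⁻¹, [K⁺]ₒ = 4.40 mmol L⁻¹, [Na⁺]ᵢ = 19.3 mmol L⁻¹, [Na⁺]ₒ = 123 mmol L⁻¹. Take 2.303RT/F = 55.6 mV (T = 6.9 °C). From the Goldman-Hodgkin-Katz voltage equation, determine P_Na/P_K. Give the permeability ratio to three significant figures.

Let α = P_Na/P_K. GHK: Vm = 55.6·log₁₀[(Kₒ + α·Naₒ)/(Kᵢ + α·Naᵢ)].
10^(Vm/55.6) = 10^(30.0/55.6) = 3.4639
So 3.4639·(Kᵢ + α·Naᵢ) = Kₒ + α·Naₒ → α = (3.4639·133.0 − 4.4) / (123.0 − 3.4639·19.3)
α = (460.7 − 4.4) / (123.0 − 66.85) = 456.3/56.15 = 8.127

8.13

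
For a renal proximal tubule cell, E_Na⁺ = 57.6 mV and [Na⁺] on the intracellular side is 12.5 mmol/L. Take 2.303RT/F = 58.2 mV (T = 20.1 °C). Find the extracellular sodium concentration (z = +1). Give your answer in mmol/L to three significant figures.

Nernst: E = (58.2/1) · log₁₀([out]/[in]), so log₁₀([out]/[in]) = 57.6 × 1 / 58.2 = 0.9897.
[out]/[in] = 10^(0.9897) = 9.765.
[out] = 9.765 × 12.5 = 122.1 mmol/L.

122 mmol/L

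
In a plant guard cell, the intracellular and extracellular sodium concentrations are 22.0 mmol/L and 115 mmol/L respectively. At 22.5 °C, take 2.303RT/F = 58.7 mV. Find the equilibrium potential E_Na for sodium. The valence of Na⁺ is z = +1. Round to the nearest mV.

42 mV

E = (58.7/z) · log₁₀([Na⁺]_out/[Na⁺]_in) with z = +1.
= (58.7/1) · log₁₀(115/22.0) = 58.70 · log₁₀(5.227)
= 58.70 · (0.7183) = 42.16 mV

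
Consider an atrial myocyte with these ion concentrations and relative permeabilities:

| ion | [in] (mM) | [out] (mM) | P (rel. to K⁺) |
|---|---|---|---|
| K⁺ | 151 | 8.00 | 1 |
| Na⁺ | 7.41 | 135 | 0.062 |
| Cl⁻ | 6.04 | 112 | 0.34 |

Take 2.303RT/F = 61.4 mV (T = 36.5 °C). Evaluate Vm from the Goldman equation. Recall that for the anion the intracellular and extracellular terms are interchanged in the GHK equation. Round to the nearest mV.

Vm = 61.4 · log₁₀[(Σ P·[cation]ₒ + Σ P·[anion]ᵢ) / (Σ P·[cation]ᵢ + Σ P·[anion]ₒ)]
Numerator = 1×8.00 + 0.062×135 + 0.34×6.04 = 18.42
Denominator = 1×151 + 0.062×7.41 + 0.34×112 = 189.5
Vm = 61.4 · log₁₀(0.097202) = 61.4 × (-1.0123) = -62.16 mV

-62 mV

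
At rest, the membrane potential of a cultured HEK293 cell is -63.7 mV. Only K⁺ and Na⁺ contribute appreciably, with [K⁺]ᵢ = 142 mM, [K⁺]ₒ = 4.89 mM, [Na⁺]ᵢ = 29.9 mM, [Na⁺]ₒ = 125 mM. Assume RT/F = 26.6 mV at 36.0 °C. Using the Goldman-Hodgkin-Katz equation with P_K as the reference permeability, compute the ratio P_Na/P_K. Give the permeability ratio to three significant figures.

0.0659

Let α = P_Na/P_K. GHK: Vm = 26.6·ln[(Kₒ + α·Naₒ)/(Kᵢ + α·Naᵢ)].
e^(Vm/26.6) = e^(-63.7/26.6) = 0.091197
So 0.091197·(Kᵢ + α·Naᵢ) = Kₒ + α·Naₒ → α = (0.091197·142.0 − 4.89) / (125.0 − 0.091197·29.9)
α = (12.95 − 4.89) / (125.0 − 2.727) = 8.06/122.3 = 0.06592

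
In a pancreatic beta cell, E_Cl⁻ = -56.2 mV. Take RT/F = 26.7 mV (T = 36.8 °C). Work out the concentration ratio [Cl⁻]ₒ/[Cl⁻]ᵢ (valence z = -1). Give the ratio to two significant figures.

ln([out]/[in]) = E·z/(26.7) = -56.2 × -1 / 26.7 = 2.1049
[out]/[in] = e^(2.1049) = 8.206

8.2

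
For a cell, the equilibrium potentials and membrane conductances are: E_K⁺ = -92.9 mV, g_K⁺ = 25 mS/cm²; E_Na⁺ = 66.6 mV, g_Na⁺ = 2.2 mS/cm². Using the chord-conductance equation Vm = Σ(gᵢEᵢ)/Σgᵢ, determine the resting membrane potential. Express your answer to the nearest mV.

Σ gᵢEᵢ = 25·(-92.9) + 2.2·(66.6) = -2175.98
Σ gᵢ = 25 + 2.2 = 27.2
Vm = -2175.98 / 27.2 = -80.00 mV

-80 mV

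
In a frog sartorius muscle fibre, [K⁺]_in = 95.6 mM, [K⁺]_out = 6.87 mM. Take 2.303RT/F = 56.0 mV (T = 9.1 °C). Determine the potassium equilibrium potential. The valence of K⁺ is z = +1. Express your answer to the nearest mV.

E = (56.0/z) · log₁₀([K⁺]_out/[K⁺]_in) with z = +1.
= (56.0/1) · log₁₀(6.87/95.6) = 56.00 · log₁₀(0.07186)
= 56.00 · (-1.1435) = -64.04 mV

-64 mV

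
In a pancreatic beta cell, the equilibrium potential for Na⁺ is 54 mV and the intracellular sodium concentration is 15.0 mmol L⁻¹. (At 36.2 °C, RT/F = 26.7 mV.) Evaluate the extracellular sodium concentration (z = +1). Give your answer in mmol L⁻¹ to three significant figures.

113 mmol L⁻¹

Nernst: E = (26.7/1) · ln([out]/[in]), so ln([out]/[in]) = 54.0 × 1 / 26.7 = 2.0225.
[out]/[in] = e^(2.0225) = 7.557.
[out] = 7.557 × 15.0 = 113.4 mmol L⁻¹.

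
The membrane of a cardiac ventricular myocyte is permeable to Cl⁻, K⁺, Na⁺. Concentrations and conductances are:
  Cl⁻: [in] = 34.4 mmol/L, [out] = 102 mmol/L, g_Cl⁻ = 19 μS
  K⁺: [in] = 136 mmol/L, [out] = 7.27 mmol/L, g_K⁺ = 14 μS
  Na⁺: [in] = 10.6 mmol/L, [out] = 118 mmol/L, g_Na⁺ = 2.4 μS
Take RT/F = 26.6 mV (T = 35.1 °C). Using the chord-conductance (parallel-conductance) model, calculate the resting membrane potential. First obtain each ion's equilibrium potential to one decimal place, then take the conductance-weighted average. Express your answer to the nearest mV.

-42 mV

E_Cl⁻ = (26.6/-1)·ln(102/34.4) = -28.9 mV
E_K⁺ = (26.6/1)·ln(7.27/136) = -77.9 mV
E_Na⁺ = (26.6/1)·ln(118/10.6) = 64.1 mV
Vm = (Σ gᵢEᵢ)/(Σ gᵢ) = (19·-28.9 + 14·-77.9 + 2.4·64.1) / (19 + 14 + 2.4)
= -1485.86 / 35.4 = -41.97 mV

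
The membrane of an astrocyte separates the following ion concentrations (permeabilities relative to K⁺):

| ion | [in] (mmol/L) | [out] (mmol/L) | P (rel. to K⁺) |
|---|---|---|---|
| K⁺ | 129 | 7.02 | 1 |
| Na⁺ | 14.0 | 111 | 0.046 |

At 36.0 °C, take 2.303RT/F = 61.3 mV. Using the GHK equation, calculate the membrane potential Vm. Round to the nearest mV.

-63 mV

Vm = 61.3 · log₁₀[(Σ P·[cation]ₒ + Σ P·[anion]ᵢ) / (Σ P·[cation]ᵢ + Σ P·[anion]ₒ)]
Numerator = 1×7.02 + 0.046×111 = 12.13
Denominator = 1×129 + 0.046×14.0 = 129.6
Vm = 61.3 · log₁₀(0.093533) = 61.3 × (-1.0290) = -63.08 mV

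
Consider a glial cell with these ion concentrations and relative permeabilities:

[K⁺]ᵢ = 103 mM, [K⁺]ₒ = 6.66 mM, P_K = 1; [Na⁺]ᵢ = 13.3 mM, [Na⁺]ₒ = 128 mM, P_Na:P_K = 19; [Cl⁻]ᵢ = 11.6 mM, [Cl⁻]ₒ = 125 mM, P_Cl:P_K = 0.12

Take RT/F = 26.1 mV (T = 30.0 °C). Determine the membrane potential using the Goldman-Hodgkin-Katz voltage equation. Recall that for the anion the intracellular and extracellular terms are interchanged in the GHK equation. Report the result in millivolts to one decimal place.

Vm = 26.1 · ln[(Σ P·[cation]ₒ + Σ P·[anion]ᵢ) / (Σ P·[cation]ᵢ + Σ P·[anion]ₒ)]
Numerator = 1×6.66 + 19×128 + 0.12×11.6 = 2440
Denominator = 1×103 + 19×13.3 + 0.12×125 = 370.7
Vm = 26.1 · ln(6.5823) = 26.1 × (1.8844) = 49.18 mV

49.2 mV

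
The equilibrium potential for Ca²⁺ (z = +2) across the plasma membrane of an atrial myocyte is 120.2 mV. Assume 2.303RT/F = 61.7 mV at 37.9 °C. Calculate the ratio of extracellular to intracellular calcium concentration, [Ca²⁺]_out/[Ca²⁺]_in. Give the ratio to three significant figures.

log₁₀([out]/[in]) = E·z/(61.7) = 120.2 × 2 / 61.7 = 3.8963
[out]/[in] = 10^(3.8963) = 7875

7880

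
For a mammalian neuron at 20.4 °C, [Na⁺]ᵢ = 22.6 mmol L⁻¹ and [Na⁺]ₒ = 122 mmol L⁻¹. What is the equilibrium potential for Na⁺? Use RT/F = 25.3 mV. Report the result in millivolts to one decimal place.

E = (25.3/z) · ln([Na⁺]_out/[Na⁺]_in) with z = +1.
= (25.3/1) · ln(122/22.6) = 25.30 · ln(5.398)
= 25.30 · (1.6861) = 42.66 mV

42.7 mV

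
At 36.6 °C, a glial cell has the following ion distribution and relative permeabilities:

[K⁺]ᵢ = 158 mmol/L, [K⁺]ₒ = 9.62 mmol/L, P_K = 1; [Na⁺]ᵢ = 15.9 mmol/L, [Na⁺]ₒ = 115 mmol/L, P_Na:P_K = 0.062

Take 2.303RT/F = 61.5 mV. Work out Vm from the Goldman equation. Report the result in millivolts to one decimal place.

-60.1 mV

Vm = 61.5 · log₁₀[(Σ P·[cation]ₒ + Σ P·[anion]ᵢ) / (Σ P·[cation]ᵢ + Σ P·[anion]ₒ)]
Numerator = 1×9.62 + 0.062×115 = 16.75
Denominator = 1×158 + 0.062×15.9 = 159
Vm = 61.5 · log₁₀(0.10536) = 61.5 × (-0.9773) = -60.11 mV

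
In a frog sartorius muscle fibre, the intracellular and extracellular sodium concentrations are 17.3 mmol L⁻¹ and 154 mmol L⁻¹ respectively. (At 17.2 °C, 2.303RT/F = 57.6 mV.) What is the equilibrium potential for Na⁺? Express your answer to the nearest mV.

E = (57.6/z) · log₁₀([Na⁺]_out/[Na⁺]_in) with z = +1.
= (57.6/1) · log₁₀(154/17.3) = 57.60 · log₁₀(8.902)
= 57.60 · (0.9495) = 54.69 mV

55 mV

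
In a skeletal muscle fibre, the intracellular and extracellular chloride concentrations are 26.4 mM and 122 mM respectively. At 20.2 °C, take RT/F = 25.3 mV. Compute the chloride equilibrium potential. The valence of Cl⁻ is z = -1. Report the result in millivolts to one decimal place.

-38.7 mV

E = (25.3/z) · ln([Cl⁻]_out/[Cl⁻]_in) with z = -1.
For an anion, dividing by z = -1 reverses the sign.
= (25.3/-1) · ln(122/26.4) = -25.30 · ln(4.621)
= -25.30 · (1.5307) = -38.73 mV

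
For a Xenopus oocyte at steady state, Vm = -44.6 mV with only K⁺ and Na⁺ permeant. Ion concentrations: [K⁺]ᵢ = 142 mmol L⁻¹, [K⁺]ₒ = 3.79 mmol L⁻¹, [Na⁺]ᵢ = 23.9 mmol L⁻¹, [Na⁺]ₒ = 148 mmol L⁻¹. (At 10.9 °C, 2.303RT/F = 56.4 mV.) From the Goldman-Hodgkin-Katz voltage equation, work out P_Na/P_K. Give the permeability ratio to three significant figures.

0.133

Let α = P_Na/P_K. GHK: Vm = 56.4·log₁₀[(Kₒ + α·Naₒ)/(Kᵢ + α·Naᵢ)].
10^(Vm/56.4) = 10^(-44.6/56.4) = 0.16189
So 0.16189·(Kᵢ + α·Naᵢ) = Kₒ + α·Naₒ → α = (0.16189·142.0 − 3.79) / (148.0 − 0.16189·23.9)
α = (22.99 − 3.79) / (148.0 − 3.869) = 19.2/144.1 = 0.1332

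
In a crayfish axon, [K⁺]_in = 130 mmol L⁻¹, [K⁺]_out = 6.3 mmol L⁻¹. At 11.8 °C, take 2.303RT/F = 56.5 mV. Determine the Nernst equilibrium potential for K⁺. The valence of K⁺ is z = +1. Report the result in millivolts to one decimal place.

-74.3 mV

E = (56.5/z) · log₁₀([K⁺]_out/[K⁺]_in) with z = +1.
= (56.5/1) · log₁₀(6.3/130) = 56.50 · log₁₀(0.04846)
= 56.50 · (-1.3146) = -74.28 mV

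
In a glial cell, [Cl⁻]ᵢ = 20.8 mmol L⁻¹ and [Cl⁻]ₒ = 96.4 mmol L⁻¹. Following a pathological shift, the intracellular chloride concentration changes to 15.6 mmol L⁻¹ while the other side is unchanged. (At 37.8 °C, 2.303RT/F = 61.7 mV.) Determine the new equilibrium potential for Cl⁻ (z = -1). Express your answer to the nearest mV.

-49 mV

After the shift: [Cl⁻]_out = 96.4, [Cl⁻]_in = 15.6 mmol L⁻¹.
E_new = (61.7/-1)·log₁₀(96.4/15.6) = -61.70 · (0.7910) = -48.80 mV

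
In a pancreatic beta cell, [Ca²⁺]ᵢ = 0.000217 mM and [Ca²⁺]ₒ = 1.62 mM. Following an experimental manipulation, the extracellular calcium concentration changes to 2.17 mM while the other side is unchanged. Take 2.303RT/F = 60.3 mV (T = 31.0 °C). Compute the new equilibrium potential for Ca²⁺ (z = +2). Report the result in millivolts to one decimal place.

120.6 mV

After the shift: [Ca²⁺]_out = 2.17, [Ca²⁺]_in = 0.000217 mM.
E_new = (60.3/2)·log₁₀(2.17/0.000217) = 30.15 · (4.0000) = 120.60 mV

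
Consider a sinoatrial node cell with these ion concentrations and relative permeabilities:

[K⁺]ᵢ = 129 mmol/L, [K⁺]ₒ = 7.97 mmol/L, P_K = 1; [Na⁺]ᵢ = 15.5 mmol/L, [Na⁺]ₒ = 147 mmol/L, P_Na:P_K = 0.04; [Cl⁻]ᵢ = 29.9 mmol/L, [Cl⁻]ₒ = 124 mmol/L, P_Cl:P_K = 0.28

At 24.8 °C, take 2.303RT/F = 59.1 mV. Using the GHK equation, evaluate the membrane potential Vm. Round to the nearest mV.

-51 mV

Vm = 59.1 · log₁₀[(Σ P·[cation]ₒ + Σ P·[anion]ᵢ) / (Σ P·[cation]ᵢ + Σ P·[anion]ₒ)]
Numerator = 1×7.97 + 0.04×147 + 0.28×29.9 = 22.22
Denominator = 1×129 + 0.04×15.5 + 0.28×124 = 164.3
Vm = 59.1 · log₁₀(0.13522) = 59.1 × (-0.8690) = -51.36 mV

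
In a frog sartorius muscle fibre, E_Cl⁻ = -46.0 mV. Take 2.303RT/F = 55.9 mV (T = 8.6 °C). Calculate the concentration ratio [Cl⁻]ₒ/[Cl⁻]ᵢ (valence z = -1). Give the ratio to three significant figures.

log₁₀([out]/[in]) = E·z/(55.9) = -46.0 × -1 / 55.9 = 0.8229
[out]/[in] = 10^(0.8229) = 6.651

6.65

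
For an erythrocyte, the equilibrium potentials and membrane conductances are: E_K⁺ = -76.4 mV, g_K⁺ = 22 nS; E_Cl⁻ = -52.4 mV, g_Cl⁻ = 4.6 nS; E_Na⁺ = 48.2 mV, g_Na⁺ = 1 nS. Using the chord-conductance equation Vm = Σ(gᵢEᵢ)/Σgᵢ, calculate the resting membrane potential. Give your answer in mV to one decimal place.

Σ gᵢEᵢ = 22·(-76.4) + 4.6·(-52.4) + 1·(48.2) = -1873.64
Σ gᵢ = 22 + 4.6 + 1 = 27.6
Vm = -1873.64 / 27.6 = -67.89 mV

-67.9 mV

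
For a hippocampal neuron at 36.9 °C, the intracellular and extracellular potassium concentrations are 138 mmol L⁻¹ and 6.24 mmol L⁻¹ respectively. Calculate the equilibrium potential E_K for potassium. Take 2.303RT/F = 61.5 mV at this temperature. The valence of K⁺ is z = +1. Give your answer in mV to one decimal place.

-82.7 mV

E = (61.5/z) · log₁₀([K⁺]_out/[K⁺]_in) with z = +1.
= (61.5/1) · log₁₀(6.24/138) = 61.50 · log₁₀(0.04522)
= 61.50 · (-1.3447) = -82.70 mV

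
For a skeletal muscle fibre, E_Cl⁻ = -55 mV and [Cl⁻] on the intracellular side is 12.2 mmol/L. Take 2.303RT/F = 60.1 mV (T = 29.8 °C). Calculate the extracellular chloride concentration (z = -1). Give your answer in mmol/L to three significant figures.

Nernst: E = (60.1/-1) · log₁₀([out]/[in]), so log₁₀([out]/[in]) = -55.0 × -1 / 60.1 = 0.9151.
[out]/[in] = 10^(0.9151) = 8.225.
[out] = 8.225 × 12.2 = 100.3 mmol/L.

100 mmol/L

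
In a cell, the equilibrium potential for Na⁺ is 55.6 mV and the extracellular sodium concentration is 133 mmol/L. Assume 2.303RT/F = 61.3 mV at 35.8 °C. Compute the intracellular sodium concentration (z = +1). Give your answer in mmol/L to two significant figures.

16 mmol/L

Nernst: E = (61.3/1) · log₁₀([out]/[in]), so log₁₀([out]/[in]) = 55.6 × 1 / 61.3 = 0.9070.
[out]/[in] = 10^(0.9070) = 8.073.
[in] = 133 / 8.073 = 16.48 mmol/L.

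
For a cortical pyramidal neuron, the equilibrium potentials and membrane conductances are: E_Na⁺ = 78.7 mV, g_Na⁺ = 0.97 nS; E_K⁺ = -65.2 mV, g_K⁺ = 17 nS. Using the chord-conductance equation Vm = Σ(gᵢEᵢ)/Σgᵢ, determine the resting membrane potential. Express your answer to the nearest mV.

-57 mV

Σ gᵢEᵢ = 0.97·(78.7) + 17·(-65.2) = -1032.06
Σ gᵢ = 0.97 + 17 = 17.97
Vm = -1032.06 / 17.97 = -57.43 mV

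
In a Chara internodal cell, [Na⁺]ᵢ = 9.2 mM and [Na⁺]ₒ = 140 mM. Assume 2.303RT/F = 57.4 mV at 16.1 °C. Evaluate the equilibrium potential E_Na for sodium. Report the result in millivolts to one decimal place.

67.9 mV

E = (57.4/z) · log₁₀([Na⁺]_out/[Na⁺]_in) with z = +1.
= (57.4/1) · log₁₀(140/9.2) = 57.40 · log₁₀(15.22)
= 57.40 · (1.1823) = 67.87 mV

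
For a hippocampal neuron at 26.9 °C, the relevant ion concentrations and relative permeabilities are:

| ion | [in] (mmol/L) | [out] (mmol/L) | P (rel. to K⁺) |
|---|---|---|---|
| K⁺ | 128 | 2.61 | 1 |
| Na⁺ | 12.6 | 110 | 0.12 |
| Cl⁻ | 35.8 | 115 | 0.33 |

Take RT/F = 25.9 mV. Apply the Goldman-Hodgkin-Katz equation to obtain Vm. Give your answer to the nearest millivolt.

-47 mV

Vm = 25.9 · ln[(Σ P·[cation]ₒ + Σ P·[anion]ᵢ) / (Σ P·[cation]ᵢ + Σ P·[anion]ₒ)]
Numerator = 1×2.61 + 0.12×110 + 0.33×35.8 = 27.62
Denominator = 1×128 + 0.12×12.6 + 0.33×115 = 167.5
Vm = 25.9 · ln(0.16496) = 25.9 × (-1.8021) = -46.67 mV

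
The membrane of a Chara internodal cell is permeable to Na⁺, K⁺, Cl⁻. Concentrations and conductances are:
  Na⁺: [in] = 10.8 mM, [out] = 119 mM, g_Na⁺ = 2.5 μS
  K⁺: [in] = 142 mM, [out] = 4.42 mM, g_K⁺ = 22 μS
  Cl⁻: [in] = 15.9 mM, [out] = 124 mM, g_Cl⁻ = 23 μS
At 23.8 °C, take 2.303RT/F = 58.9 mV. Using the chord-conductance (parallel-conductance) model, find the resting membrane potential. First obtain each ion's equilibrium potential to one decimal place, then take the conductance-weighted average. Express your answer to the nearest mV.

E_Na⁺ = (58.9/1)·log₁₀(119/10.8) = 61.4 mV
E_K⁺ = (58.9/1)·log₁₀(4.42/142) = -88.8 mV
E_Cl⁻ = (58.9/-1)·log₁₀(124/15.9) = -52.5 mV
Vm = (Σ gᵢEᵢ)/(Σ gᵢ) = (2.5·61.4 + 22·-88.8 + 23·-52.5) / (2.5 + 22 + 23)
= -3007.60 / 47.5 = -63.32 mV

-63 mV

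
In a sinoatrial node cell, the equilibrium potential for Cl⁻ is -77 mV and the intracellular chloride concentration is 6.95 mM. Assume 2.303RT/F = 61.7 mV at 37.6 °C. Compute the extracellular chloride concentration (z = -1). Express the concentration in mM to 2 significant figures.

Nernst: E = (61.7/-1) · log₁₀([out]/[in]), so log₁₀([out]/[in]) = -77.0 × -1 / 61.7 = 1.2480.
[out]/[in] = 10^(1.2480) = 17.7.
[out] = 17.7 × 6.95 = 123 mM.

120 mM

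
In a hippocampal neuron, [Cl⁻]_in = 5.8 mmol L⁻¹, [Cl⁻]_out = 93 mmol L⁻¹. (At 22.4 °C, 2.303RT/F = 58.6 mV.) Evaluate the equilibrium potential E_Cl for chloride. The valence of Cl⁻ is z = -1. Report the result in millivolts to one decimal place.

E = (58.6/z) · log₁₀([Cl⁻]_out/[Cl⁻]_in) with z = -1.
For an anion, dividing by z = -1 reverses the sign.
= (58.6/-1) · log₁₀(93/5.8) = -58.60 · log₁₀(16.03)
= -58.60 · (1.2051) = -70.62 mV

-70.6 mV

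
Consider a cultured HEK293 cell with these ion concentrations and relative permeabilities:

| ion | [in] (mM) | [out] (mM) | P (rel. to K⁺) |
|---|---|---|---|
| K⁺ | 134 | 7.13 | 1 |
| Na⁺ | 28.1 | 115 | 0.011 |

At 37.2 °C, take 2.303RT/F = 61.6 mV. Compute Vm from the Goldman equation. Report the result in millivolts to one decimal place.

Vm = 61.6 · log₁₀[(Σ P·[cation]ₒ + Σ P·[anion]ᵢ) / (Σ P·[cation]ᵢ + Σ P·[anion]ₒ)]
Numerator = 1×7.13 + 0.011×115 = 8.395
Denominator = 1×134 + 0.011×28.1 = 134.3
Vm = 61.6 · log₁₀(0.062505) = 61.6 × (-1.2041) = -74.17 mV

-74.2 mV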